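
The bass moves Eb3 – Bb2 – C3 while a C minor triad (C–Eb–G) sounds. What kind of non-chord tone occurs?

Bb2 is an appoggiatura.

The harmony at that moment is C minor triad (C, Eb, G); Bb2 is not a chord tone.
It is approached by leap down from Eb3 and left by step up to C3.
Leap in, step out — an appoggiatura.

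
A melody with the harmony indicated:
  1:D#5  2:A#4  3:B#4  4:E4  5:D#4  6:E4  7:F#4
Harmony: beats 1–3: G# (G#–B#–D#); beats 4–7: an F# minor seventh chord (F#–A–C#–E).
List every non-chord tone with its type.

The harmony at that moment is G# major triad (G#, B#, D#); A#4 is not a chord tone.
It is approached by leap down from D#5 and left by step up to B#4.
Leap in, step out — an appoggiatura.
The harmony at that moment is F# minor seventh chord (F#, A, C#, E); D#4 is not a chord tone.
It is approached by step down from E4 and left by step up to E4.
Step away and step back to the same note — a neighbor tone (lower neighbor).

A#4 (beat 2) — appoggiatura; D#4 (beat 5) — neighbor tone.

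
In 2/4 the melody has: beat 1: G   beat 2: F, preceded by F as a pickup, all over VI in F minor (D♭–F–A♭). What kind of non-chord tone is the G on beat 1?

The harmony at that moment is D♭ major triad (D♭, F, A♭); G is not a chord tone.
It is approached by step up from F and left by step down to F.
Step away and step back to the same note — a neighbor tone (upper neighbor).

Upper neighbor tone.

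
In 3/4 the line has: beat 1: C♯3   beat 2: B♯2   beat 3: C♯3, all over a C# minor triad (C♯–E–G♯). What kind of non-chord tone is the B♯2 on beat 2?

The harmony at that moment is C♯ minor triad (C♯, E, G♯); B♯2 is not a chord tone.
It is approached by step down from C♯3 and left by step up to C♯3.
Step away and step back to the same note — a neighbor tone (lower neighbor).

Lower neighbor tone.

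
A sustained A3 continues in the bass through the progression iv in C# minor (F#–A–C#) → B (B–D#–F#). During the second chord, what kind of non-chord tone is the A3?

Pedal tone (pedal point).

The harmony at that moment is B major triad (B, D#, F#); A3 is not a chord tone.
It is held over (the same pitch as the preceding A3) and then sustained as the same pitch into the next harmony.
Sustained through a change of harmony — a pedal tone.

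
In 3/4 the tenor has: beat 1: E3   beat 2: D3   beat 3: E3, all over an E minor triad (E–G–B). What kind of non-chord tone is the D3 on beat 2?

Lower neighbor tone.

The harmony at that moment is E minor triad (E, G, B); D3 is not a chord tone.
It is approached by step down from E3 and left by step up to E3.
Step away and step back to the same note — a neighbor tone (lower neighbor).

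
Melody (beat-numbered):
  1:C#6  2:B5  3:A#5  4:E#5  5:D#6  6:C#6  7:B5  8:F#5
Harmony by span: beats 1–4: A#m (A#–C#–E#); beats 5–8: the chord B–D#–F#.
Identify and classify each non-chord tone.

B5 (beat 2) — passing tone; C#6 (beat 6) — passing tone.

The harmony at that moment is A# minor triad (A#, C#, E#); B5 is not a chord tone.
It is approached by step down from C#6 and left by step down to A#5.
Step in, step out in the same direction — a passing tone.
The harmony at that moment is B major triad (B, D#, F#); C#6 is not a chord tone.
It is approached by step down from D#6 and left by step down to B5.
Step in, step out in the same direction — a passing tone.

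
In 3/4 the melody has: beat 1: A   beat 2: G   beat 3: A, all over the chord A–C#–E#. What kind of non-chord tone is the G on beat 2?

The harmony at that moment is A augmented triad (A, C#, E#); G is not a chord tone.
It is approached by step down from A and left by step up to A.
Step away and step back to the same note — a neighbor tone (lower neighbor).

Lower neighbor tone.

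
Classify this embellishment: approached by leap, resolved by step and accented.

Appoggiatura.

Approach: by leap. Departure: by step. Metric position: strong.
Leap in, step out, in a metrically strong position — an appoggiatura. (It is the mirror image of the escape tone, which steps in and leaps out from a weak position.)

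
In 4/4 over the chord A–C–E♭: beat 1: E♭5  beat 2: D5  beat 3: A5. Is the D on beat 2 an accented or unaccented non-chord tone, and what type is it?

The harmony at that moment is A diminished triad (A, C, E♭); D5 is not a chord tone.
It is approached by step down from E♭5 and left by leap up to A5.
Step in, leap out — an escape tone.
It falls on a weak beat, so it is unaccented.

Unaccented escape tone.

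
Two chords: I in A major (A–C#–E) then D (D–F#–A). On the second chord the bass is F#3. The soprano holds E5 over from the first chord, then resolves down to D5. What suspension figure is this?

7–6 suspension.

At the second chord the bass is F#3. The suspended E5 lies a seventh above the bass; after resolving down by step to D5, the interval above the bass becomes a sixth.
Suspension figures are named by those two intervals: 7–6.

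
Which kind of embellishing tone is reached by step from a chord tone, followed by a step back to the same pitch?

Approach: by step. Departure: by step in the opposite direction, back to the starting pitch.
Stepwise on both sides but reversing to return to the same chord tone — a neighbor tone. (Had it continued onward in the same direction it would be a passing tone instead.)

Neighbor tone.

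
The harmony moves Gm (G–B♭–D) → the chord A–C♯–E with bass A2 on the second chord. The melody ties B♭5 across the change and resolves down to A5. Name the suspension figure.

9–8 suspension.

At the second chord the bass is A2. The suspended B♭5 lies a ninth above the bass; after resolving down by step to A5, the interval above the bass becomes an octave.
Suspension figures are named by those two intervals: 9–8.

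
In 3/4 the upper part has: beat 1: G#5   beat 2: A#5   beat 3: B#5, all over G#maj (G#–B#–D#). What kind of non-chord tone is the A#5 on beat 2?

Passing tone.

The harmony at that moment is G# major triad (G#, B#, D#); A#5 is not a chord tone.
It is approached by step up from G#5 and left by step up to B#5.
Step in, step out in the same direction — a passing tone.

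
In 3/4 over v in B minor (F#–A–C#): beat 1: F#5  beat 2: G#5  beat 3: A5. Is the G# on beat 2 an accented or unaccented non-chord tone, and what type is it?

The harmony at that moment is F# minor triad (F#, A, C#); G#5 is not a chord tone.
It is approached by step up from F#5 and left by step up to A5.
Step in, step out in the same direction — a passing tone.
It falls on a weak beat, so it is unaccented.

Unaccented passing tone.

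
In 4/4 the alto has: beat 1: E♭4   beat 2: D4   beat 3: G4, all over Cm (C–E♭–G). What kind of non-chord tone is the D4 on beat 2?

The harmony at that moment is C minor triad (C, E♭, G); D4 is not a chord tone.
It is approached by step down from E♭4 and left by leap up to G4.
Step in, leap out, on a weak beat — an escape tone.

Escape tone.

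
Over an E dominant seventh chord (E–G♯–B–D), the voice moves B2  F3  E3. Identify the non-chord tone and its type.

F3 is an appoggiatura.

The harmony at that moment is E dominant seventh chord (E, G♯, B, D); F3 is not a chord tone.
It is approached by leap up from B2 and left by step down to E3.
Leap in, step out — an appoggiatura.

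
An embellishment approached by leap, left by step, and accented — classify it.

Appoggiatura.

Approach: by leap. Departure: by step. Metric position: strong.
Leap in, step out, in a metrically strong position — an appoggiatura. (It is the mirror image of the escape tone, which steps in and leaps out from a weak position.)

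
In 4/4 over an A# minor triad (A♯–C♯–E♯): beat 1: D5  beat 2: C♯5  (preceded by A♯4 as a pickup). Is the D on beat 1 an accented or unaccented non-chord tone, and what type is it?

The harmony at that moment is A♯ minor triad (A♯, C♯, E♯); D5 is not a chord tone.
It is approached by leap up from A♯4 and left by step down to C♯5.
Leap in, step out — an appoggiatura.
It falls on the downbeat, so it is accented.

Accented appoggiatura.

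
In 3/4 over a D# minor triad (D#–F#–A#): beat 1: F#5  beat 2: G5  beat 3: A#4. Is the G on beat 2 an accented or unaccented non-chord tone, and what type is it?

The harmony at that moment is D# minor triad (D#, F#, A#); G5 is not a chord tone.
It is approached by step up from F#5 and left by leap down to A#4.
Step in, leap out — an escape tone.
It falls on a weak beat, so it is unaccented.

Unaccented escape tone.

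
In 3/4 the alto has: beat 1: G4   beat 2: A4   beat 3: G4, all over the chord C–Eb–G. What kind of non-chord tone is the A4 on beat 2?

Upper neighbor tone.

The harmony at that moment is C minor triad (C, Eb, G); A4 is not a chord tone.
It is approached by step up from G4 and left by step down to G4.
Step away and step back to the same note — a neighbor tone (upper neighbor).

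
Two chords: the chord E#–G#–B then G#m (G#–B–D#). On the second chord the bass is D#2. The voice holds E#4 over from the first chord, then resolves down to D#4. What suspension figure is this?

At the second chord the bass is D#2. The suspended E#4 lies a ninth above the bass; after resolving down by step to D#4, the interval above the bass becomes an octave.
Suspension figures are named by those two intervals: 9–8.

9–8 suspension.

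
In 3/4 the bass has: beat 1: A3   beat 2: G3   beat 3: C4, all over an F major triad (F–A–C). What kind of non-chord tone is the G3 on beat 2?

The harmony at that moment is F major triad (F, A, C); G3 is not a chord tone.
It is approached by step down from A3 and left by leap up to C4.
Step in, leap out, on a weak beat — an escape tone.

Escape tone.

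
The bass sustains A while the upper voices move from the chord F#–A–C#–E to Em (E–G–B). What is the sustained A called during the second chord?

Pedal tone (pedal point).

The harmony at that moment is E minor triad (E, G, B); A is not a chord tone.
It is held over (the same pitch as the preceding A) and then sustained as the same pitch into the next harmony.
Sustained through a change of harmony — a pedal tone.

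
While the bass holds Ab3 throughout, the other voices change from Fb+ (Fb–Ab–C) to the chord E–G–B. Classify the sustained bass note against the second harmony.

Pedal tone (pedal point).

The harmony at that moment is E minor triad (E, G, B); Ab3 is not a chord tone.
It is held over (the same pitch as the preceding Ab3) and then sustained as the same pitch into the next harmony.
Sustained through a change of harmony — a pedal tone.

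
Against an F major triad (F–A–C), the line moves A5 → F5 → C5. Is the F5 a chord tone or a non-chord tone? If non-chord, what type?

Chord tone (the root of F major triad).

F major triad contains F, A, C; F is the root, so it is a chord tone.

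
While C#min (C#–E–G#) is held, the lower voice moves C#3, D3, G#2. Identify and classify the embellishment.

The harmony at that moment is C# minor triad (C#, E, G#); D3 is not a chord tone.
It is approached by step up from C#3 and left by leap down to G#2.
Step in, leap out — an escape tone.

D3 is an escape tone.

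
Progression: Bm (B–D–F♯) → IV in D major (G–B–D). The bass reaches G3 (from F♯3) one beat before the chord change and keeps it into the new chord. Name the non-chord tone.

The harmony at that moment is B minor triad (B, D, F♯); G3 is not a chord tone.
It is approached by step up from F♯3 and then sustained as the same pitch into the next harmony.
Arriving early and becoming a chord tone when the harmony changes — an anticipation.

G3 is an anticipation.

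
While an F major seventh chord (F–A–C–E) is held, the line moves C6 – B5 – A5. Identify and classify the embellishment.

B5 is a passing tone.

The harmony at that moment is F major seventh chord (F, A, C, E); B5 is not a chord tone.
It is approached by step down from C6 and left by step down to A5.
Step in, step out in the same direction — a passing tone.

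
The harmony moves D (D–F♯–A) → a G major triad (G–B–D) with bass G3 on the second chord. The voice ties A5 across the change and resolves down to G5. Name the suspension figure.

At the second chord the bass is G3. The suspended A5 lies a ninth above the bass; after resolving down by step to G5, the interval above the bass becomes an octave.
Suspension figures are named by those two intervals: 9–8.

9–8 suspension.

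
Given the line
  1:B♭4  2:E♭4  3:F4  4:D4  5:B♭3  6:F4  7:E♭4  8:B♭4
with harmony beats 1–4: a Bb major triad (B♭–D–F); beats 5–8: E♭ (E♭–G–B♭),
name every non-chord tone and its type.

E♭4 (beat 2) — appoggiatura; F4 (beat 6) — appoggiatura.

The harmony at that moment is B♭ major triad (B♭, D, F); E♭4 is not a chord tone.
It is approached by leap down from B♭4 and left by step up to F4.
Leap in, step out — an appoggiatura.
The harmony at that moment is E♭ major triad (E♭, G, B♭); F4 is not a chord tone.
It is approached by leap up from B♭3 and left by step down to E♭4.
Leap in, step out — an appoggiatura.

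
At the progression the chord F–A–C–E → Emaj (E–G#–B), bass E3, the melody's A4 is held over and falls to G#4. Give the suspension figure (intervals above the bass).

4–3 suspension.

At the second chord the bass is E3. The suspended A4 lies a fourth above the bass; after resolving down by step to G#4, the interval above the bass becomes a third.
Suspension figures are named by those two intervals: 4–3.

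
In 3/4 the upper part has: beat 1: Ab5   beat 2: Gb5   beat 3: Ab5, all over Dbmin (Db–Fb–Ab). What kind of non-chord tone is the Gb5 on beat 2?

Lower neighbor tone.

The harmony at that moment is Db minor triad (Db, Fb, Ab); Gb5 is not a chord tone.
It is approached by step down from Ab5 and left by step up to Ab5.
Step away and step back to the same note — a neighbor tone (lower neighbor).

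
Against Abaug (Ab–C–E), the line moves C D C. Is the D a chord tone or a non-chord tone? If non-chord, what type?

The harmony at that moment is Ab augmented triad (Ab, C, E); D is not a chord tone.
It is approached by step up from C and left by step down to C.
Step away and step back to the same note — a neighbor tone (upper neighbor).

Non-chord tone — a neighbor tone.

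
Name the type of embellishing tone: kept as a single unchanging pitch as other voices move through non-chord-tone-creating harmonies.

Approach: none. Departure: none — a single pitch is sustained while the chords change around it, passing through harmonies that do not contain it.
No melodic motion at all; the dissonance is created entirely by the moving harmonies against the stationary note — a pedal tone (pedal point).

Pedal tone.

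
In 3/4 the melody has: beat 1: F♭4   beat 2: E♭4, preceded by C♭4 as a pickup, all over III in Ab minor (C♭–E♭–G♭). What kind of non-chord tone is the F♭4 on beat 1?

The harmony at that moment is C♭ major triad (C♭, E♭, G♭); F♭4 is not a chord tone.
It is approached by leap up from C♭4 and left by step down to E♭4.
Leap in, step out, metrically accented — an appoggiatura.

Appoggiatura.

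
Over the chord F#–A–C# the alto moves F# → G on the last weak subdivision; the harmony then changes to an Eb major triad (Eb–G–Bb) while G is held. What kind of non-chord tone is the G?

G is an anticipation.

The harmony at that moment is F# minor triad (F#, A, C#); G is not a chord tone.
It is approached by step up from F# and then sustained as the same pitch into the next harmony.
Arriving early and becoming a chord tone when the harmony changes — an anticipation.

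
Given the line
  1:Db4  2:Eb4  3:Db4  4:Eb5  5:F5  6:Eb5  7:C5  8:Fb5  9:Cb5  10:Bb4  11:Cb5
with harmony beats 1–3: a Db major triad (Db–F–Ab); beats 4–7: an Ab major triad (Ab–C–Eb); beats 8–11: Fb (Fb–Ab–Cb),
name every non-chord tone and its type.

The harmony at that moment is Db major triad (Db, F, Ab); Eb4 is not a chord tone.
It is approached by step up from Db4 and left by step down to Db4.
Step away and step back to the same note — a neighbor tone (upper neighbor).
The harmony at that moment is Ab major triad (Ab, C, Eb); F5 is not a chord tone.
It is approached by step up from Eb5 and left by step down to Eb5.
Step away and step back to the same note — a neighbor tone (upper neighbor).
The harmony at that moment is Fb major triad (Fb, Ab, Cb); Bb4 is not a chord tone.
It is approached by step down from Cb5 and left by step up to Cb5.
Step away and step back to the same note — a neighbor tone (lower neighbor).

Eb4 (beat 2) — neighbor tone; F5 (beat 5) — neighbor tone; Bb4 (beat 10) — neighbor tone.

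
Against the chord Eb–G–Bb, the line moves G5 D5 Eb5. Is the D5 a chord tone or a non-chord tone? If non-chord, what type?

The harmony at that moment is Eb major triad (Eb, G, Bb); D5 is not a chord tone.
It is approached by leap down from G5 and left by step up to Eb5.
Leap in, step out — an appoggiatura.

Non-chord tone — an appoggiatura.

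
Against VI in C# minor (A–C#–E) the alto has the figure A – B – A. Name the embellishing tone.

B is a neighbor tone.

The harmony at that moment is A major triad (A, C#, E); B is not a chord tone.
It is approached by step up from A and left by step down to A.
Step away and step back to the same note — a neighbor tone (upper neighbor).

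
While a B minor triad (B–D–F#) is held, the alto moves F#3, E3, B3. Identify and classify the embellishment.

The harmony at that moment is B minor triad (B, D, F#); E3 is not a chord tone.
It is approached by step down from F#3 and left by leap up to B3.
Step in, leap out — an escape tone.

E3 is an escape tone.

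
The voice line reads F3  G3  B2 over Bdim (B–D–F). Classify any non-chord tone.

G3 is an escape tone.

The harmony at that moment is B diminished triad (B, D, F); G3 is not a chord tone.
It is approached by step up from F3 and left by leap down to B2.
Step in, leap out — an escape tone.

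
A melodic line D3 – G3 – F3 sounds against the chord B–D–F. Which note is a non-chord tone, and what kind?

The harmony at that moment is B diminished triad (B, D, F); G3 is not a chord tone.
It is approached by leap up from D3 and left by step down to F3.
Leap in, step out — an appoggiatura.

G3 is an appoggiatura.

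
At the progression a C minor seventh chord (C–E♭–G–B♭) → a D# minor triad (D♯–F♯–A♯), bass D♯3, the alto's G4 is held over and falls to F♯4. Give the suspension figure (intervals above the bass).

4–3 suspension.

At the second chord the bass is D♯3. The suspended G4 lies a fourth above the bass; after resolving down by step to F♯4, the interval above the bass becomes a third.
Suspension figures are named by those two intervals: 4–3.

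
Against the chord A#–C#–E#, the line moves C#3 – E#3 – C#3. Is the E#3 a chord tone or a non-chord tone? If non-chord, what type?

A# minor triad contains A#, C#, E#; E# is the fifth, so it is a chord tone.

Chord tone (the fifth of A# minor triad).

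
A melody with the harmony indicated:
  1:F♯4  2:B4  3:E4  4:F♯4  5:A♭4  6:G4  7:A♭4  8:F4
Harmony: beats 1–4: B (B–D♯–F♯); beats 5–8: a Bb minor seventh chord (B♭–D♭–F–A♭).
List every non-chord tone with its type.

E4 (beat 3) — appoggiatura; G4 (beat 6) — neighbor tone.

The harmony at that moment is B major triad (B, D♯, F♯); E4 is not a chord tone.
It is approached by leap down from B4 and left by step up to F♯4.
Leap in, step out — an appoggiatura.
The harmony at that moment is B♭ minor seventh chord (B♭, D♭, F, A♭); G4 is not a chord tone.
It is approached by step down from A♭4 and left by step up to A♭4.
Step away and step back to the same note — a neighbor tone (lower neighbor).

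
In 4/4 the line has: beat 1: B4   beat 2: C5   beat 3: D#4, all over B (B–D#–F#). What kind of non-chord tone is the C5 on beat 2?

Escape tone.

The harmony at that moment is B major triad (B, D#, F#); C5 is not a chord tone.
It is approached by step up from B4 and left by leap down to D#4.
Step in, leap out, on a weak beat — an escape tone.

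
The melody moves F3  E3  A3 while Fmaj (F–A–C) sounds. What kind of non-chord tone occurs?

The harmony at that moment is F major triad (F, A, C); E3 is not a chord tone.
It is approached by step down from F3 and left by leap up to A3.
Step in, leap out — an escape tone.

E3 is an escape tone.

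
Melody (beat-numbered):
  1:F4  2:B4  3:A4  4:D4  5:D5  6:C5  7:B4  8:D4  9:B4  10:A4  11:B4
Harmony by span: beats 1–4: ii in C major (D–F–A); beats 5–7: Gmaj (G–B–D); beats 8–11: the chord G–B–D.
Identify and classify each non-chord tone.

B4 (beat 2) — appoggiatura; C5 (beat 6) — passing tone; A4 (beat 10) — neighbor tone.

The harmony at that moment is D minor triad (D, F, A); B4 is not a chord tone.
It is approached by leap up from F4 and left by step down to A4.
Leap in, step out — an appoggiatura.
The harmony at that moment is G major triad (G, B, D); C5 is not a chord tone.
It is approached by step down from D5 and left by step down to B4.
Step in, step out in the same direction — a passing tone.
The harmony at that moment is G major triad (G, B, D); A4 is not a chord tone.
It is approached by step down from B4 and left by step up to B4.
Step away and step back to the same note — a neighbor tone (lower neighbor).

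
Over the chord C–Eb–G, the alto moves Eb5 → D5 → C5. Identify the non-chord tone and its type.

The harmony at that moment is C minor triad (C, Eb, G); D5 is not a chord tone.
It is approached by step down from Eb5 and left by step down to C5.
Step in, step out in the same direction — a passing tone.

D5 is a passing tone.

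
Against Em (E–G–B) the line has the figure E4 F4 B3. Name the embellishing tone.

F4 is an escape tone.

The harmony at that moment is E minor triad (E, G, B); F4 is not a chord tone.
It is approached by step up from E4 and left by leap down to B3.
Step in, leap out — an escape tone.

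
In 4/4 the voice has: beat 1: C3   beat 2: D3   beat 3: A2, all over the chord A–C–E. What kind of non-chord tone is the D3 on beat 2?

The harmony at that moment is A minor triad (A, C, E); D3 is not a chord tone.
It is approached by step up from C3 and left by leap down to A2.
Step in, leap out, on a weak beat — an escape tone.

Escape tone.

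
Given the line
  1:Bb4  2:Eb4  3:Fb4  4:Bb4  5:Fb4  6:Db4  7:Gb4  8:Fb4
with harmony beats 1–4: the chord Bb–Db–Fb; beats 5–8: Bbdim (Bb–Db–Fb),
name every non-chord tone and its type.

The harmony at that moment is Bb diminished triad (Bb, Db, Fb); Eb4 is not a chord tone.
It is approached by leap down from Bb4 and left by step up to Fb4.
Leap in, step out — an appoggiatura.
The harmony at that moment is Bb diminished triad (Bb, Db, Fb); Gb4 is not a chord tone.
It is approached by leap up from Db4 and left by step down to Fb4.
Leap in, step out — an appoggiatura.

Eb4 (beat 2) — appoggiatura; Gb4 (beat 7) — appoggiatura.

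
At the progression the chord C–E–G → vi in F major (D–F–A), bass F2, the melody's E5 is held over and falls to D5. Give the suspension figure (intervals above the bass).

7–6 suspension.

At the second chord the bass is F2. The suspended E5 lies a seventh above the bass; after resolving down by step to D5, the interval above the bass becomes a sixth.
Suspension figures are named by those two intervals: 7–6.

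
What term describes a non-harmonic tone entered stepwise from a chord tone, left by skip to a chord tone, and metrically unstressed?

Approach: by step. Departure: by leap. Metric position: weak.
Step in, leap out, from a weak position — an escape tone (échappée). (It is the mirror image of the appoggiatura, which leaps in and steps out on a strong beat.)

Escape tone.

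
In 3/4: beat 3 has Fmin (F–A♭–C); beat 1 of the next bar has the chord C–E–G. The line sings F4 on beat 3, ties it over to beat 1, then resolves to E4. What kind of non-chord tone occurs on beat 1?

Suspension.

The harmony at that moment is C major triad (C, E, G); F4 is not a chord tone.
It is held over (the same pitch as the preceding F4) and left by step down to E4.
Held over from the previous chord and resolving down by step — a suspension.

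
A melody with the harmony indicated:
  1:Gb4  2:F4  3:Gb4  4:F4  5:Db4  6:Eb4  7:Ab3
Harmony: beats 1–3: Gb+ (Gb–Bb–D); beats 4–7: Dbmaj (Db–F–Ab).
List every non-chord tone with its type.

The harmony at that moment is Gb augmented triad (Gb, Bb, D); F4 is not a chord tone.
It is approached by step down from Gb4 and left by step up to Gb4.
Step away and step back to the same note — a neighbor tone (lower neighbor).
The harmony at that moment is Db major triad (Db, F, Ab); Eb4 is not a chord tone.
It is approached by step up from Db4 and left by leap down to Ab3.
Step in, leap out — an escape tone.

F4 (beat 2) — neighbor tone; Eb4 (beat 6) — escape tone.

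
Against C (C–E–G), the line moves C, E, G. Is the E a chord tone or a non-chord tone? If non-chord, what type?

C major triad contains C, E, G; E is the third, so it is a chord tone.

Chord tone (the third of C major triad).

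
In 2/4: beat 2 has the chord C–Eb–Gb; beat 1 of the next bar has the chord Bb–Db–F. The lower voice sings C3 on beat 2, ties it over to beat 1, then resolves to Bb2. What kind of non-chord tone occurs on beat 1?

Suspension.

The harmony at that moment is Bb minor triad (Bb, Db, F); C3 is not a chord tone.
It is held over (the same pitch as the preceding C3) and left by step down to Bb2.
Held over from the previous chord and resolving down by step — a suspension.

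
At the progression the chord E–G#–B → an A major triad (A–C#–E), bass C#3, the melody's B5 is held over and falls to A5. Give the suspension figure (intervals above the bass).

At the second chord the bass is C#3. The suspended B5 lies a seventh above the bass; after resolving down by step to A5, the interval above the bass becomes a sixth.
Suspension figures are named by those two intervals: 7–6.

7–6 suspension.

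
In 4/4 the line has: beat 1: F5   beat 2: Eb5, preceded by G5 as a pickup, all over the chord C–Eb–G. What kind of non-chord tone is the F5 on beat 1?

The harmony at that moment is C minor triad (C, Eb, G); F5 is not a chord tone.
It is approached by step down from G5 and left by step down to Eb5.
Step in, step out in the same direction — a passing tone.

Passing tone.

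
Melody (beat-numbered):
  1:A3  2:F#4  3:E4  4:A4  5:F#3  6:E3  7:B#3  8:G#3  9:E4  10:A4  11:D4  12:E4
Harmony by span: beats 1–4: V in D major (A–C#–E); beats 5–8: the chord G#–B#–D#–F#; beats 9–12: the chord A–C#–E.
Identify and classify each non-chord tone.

The harmony at that moment is A major triad (A, C#, E); F#4 is not a chord tone.
It is approached by leap up from A3 and left by step down to E4.
Leap in, step out — an appoggiatura.
The harmony at that moment is G# dominant seventh chord (G#, B#, D#, F#); E3 is not a chord tone.
It is approached by step down from F#3 and left by leap up to B#3.
Step in, leap out — an escape tone.
The harmony at that moment is A major triad (A, C#, E); D4 is not a chord tone.
It is approached by leap down from A4 and left by step up to E4.
Leap in, step out — an appoggiatura.

F#4 (beat 2) — appoggiatura; E3 (beat 6) — escape tone; D4 (beat 11) — appoggiatura.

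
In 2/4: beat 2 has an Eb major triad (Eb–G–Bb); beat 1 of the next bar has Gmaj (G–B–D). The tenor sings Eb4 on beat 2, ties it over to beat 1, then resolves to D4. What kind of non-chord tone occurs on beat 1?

The harmony at that moment is G major triad (G, B, D); Eb4 is not a chord tone.
It is held over (the same pitch as the preceding Eb4) and left by step down to D4.
Held over from the previous chord and resolving down by step — a suspension.

Suspension.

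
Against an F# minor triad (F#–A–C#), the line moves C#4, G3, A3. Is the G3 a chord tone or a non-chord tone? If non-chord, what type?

Non-chord tone — an appoggiatura.

The harmony at that moment is F# minor triad (F#, A, C#); G3 is not a chord tone.
It is approached by leap down from C#4 and left by step up to A3.
Leap in, step out — an appoggiatura.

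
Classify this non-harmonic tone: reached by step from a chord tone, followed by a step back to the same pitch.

Approach: by step. Departure: by step in the opposite direction, back to the starting pitch.
Stepwise on both sides but reversing to return to the same chord tone — a neighbor tone. (Had it continued onward in the same direction it would be a passing tone instead.)

Neighbor tone.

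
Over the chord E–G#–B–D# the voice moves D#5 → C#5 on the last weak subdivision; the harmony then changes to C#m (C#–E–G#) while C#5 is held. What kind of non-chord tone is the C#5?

The harmony at that moment is E major seventh chord (E, G#, B, D#); C#5 is not a chord tone.
It is approached by step down from D#5 and then sustained as the same pitch into the next harmony.
Arriving early and becoming a chord tone when the harmony changes — an anticipation.

C#5 is an anticipation.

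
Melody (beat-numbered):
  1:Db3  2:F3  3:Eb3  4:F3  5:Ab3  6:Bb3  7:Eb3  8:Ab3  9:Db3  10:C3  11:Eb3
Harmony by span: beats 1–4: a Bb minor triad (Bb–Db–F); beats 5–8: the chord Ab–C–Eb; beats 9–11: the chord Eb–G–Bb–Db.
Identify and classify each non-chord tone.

Eb3 (beat 3) — neighbor tone; Bb3 (beat 6) — escape tone; C3 (beat 10) — escape tone.

The harmony at that moment is Bb minor triad (Bb, Db, F); Eb3 is not a chord tone.
It is approached by step down from F3 and left by step up to F3.
Step away and step back to the same note — a neighbor tone (lower neighbor).
The harmony at that moment is Ab major triad (Ab, C, Eb); Bb3 is not a chord tone.
It is approached by step up from Ab3 and left by leap down to Eb3.
Step in, leap out — an escape tone.
The harmony at that moment is Eb dominant seventh chord (Eb, G, Bb, Db); C3 is not a chord tone.
It is approached by step down from Db3 and left by leap up to Eb3.
Step in, leap out — an escape tone.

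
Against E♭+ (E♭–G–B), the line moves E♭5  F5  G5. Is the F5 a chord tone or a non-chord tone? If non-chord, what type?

The harmony at that moment is E♭ augmented triad (E♭, G, B); F5 is not a chord tone.
It is approached by step up from E♭5 and left by step up to G5.
Step in, step out in the same direction — a passing tone.

Non-chord tone — a passing tone.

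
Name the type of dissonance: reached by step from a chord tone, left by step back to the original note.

Approach: by step. Departure: by step in the opposite direction, back to the starting pitch.
Stepwise on both sides but reversing to return to the same chord tone — a neighbor tone. (Had it continued onward in the same direction it would be a passing tone instead.)

Neighbor tone.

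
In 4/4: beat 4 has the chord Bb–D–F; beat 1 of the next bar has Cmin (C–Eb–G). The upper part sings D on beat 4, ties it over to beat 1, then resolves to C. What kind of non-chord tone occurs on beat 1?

The harmony at that moment is C minor triad (C, Eb, G); D is not a chord tone.
It is held over (the same pitch as the preceding D) and left by step down to C.
Held over from the previous chord and resolving down by step — a suspension.

Suspension.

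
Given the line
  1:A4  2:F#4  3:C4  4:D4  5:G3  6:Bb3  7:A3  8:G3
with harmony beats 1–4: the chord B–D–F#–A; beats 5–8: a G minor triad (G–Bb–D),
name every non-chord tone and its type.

C4 (beat 3) — appoggiatura; A3 (beat 7) — passing tone.

The harmony at that moment is B minor seventh chord (B, D, F#, A); C4 is not a chord tone.
It is approached by leap down from F#4 and left by step up to D4.
Leap in, step out — an appoggiatura.
The harmony at that moment is G minor triad (G, Bb, D); A3 is not a chord tone.
It is approached by step down from Bb3 and left by step down to G3.
Step in, step out in the same direction — a passing tone.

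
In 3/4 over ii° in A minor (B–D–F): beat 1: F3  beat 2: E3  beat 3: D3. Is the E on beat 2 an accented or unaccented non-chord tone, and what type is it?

The harmony at that moment is B diminished triad (B, D, F); E3 is not a chord tone.
It is approached by step down from F3 and left by step down to D3.
Step in, step out in the same direction — a passing tone.
It falls on a weak beat, so it is unaccented.

Unaccented passing tone.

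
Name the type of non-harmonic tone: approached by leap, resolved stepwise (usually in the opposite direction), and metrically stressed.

Approach: by leap. Departure: by step. Metric position: strong.
Leap in, step out, in a metrically strong position — an appoggiatura. (It is the mirror image of the escape tone, which steps in and leaps out from a weak position.)

Appoggiatura.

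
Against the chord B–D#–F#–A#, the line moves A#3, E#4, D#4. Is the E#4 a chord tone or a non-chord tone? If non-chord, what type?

Non-chord tone — an appoggiatura.

The harmony at that moment is B major seventh chord (B, D#, F#, A#); E#4 is not a chord tone.
It is approached by leap up from A#3 and left by step down to D#4.
Leap in, step out — an appoggiatura.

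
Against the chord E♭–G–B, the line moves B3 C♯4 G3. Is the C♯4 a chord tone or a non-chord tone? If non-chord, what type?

The harmony at that moment is E♭ augmented triad (E♭, G, B); C♯4 is not a chord tone.
It is approached by step up from B3 and left by leap down to G3.
Step in, leap out — an escape tone.

Non-chord tone — an escape tone.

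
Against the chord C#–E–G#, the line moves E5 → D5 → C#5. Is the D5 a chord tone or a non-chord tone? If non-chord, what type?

The harmony at that moment is C# minor triad (C#, E, G#); D5 is not a chord tone.
It is approached by step down from E5 and left by step down to C#5.
Step in, step out in the same direction — a passing tone.

Non-chord tone — a passing tone.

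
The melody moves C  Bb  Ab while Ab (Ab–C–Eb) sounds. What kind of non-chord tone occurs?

Bb is a passing tone.

The harmony at that moment is Ab major triad (Ab, C, Eb); Bb is not a chord tone.
It is approached by step down from C and left by step down to Ab.
Step in, step out in the same direction — a passing tone.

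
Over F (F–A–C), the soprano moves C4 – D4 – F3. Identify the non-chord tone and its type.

The harmony at that moment is F major triad (F, A, C); D4 is not a chord tone.
It is approached by step up from C4 and left by leap down to F3.
Step in, leap out — an escape tone.

D4 is an escape tone.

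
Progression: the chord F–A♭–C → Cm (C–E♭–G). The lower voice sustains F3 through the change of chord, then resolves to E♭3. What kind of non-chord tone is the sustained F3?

The harmony at that moment is C minor triad (C, E♭, G); F3 is not a chord tone.
It is held over (the same pitch as the preceding F3) and left by step down to E♭3.
Held over from the previous chord and resolving down by step — a suspension.

F3 is a suspension.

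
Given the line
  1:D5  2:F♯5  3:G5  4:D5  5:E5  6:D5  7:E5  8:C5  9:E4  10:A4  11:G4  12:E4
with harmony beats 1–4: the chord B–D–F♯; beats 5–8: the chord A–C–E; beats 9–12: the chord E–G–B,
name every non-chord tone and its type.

The harmony at that moment is B minor triad (B, D, F♯); G5 is not a chord tone.
It is approached by step up from F♯5 and left by leap down to D5.
Step in, leap out — an escape tone.
The harmony at that moment is A minor triad (A, C, E); D5 is not a chord tone.
It is approached by step down from E5 and left by step up to E5.
Step away and step back to the same note — a neighbor tone (lower neighbor).
The harmony at that moment is E minor triad (E, G, B); A4 is not a chord tone.
It is approached by leap up from E4 and left by step down to G4.
Leap in, step out — an appoggiatura.

G5 (beat 3) — escape tone; D5 (beat 6) — neighbor tone; A4 (beat 10) — appoggiatura.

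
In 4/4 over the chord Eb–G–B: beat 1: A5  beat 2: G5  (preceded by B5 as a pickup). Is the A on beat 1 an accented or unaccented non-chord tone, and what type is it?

Accented passing tone.

The harmony at that moment is Eb augmented triad (Eb, G, B); A5 is not a chord tone.
It is approached by step down from B5 and left by step down to G5.
Step in, step out in the same direction — a passing tone.
It falls on the downbeat, so it is accented.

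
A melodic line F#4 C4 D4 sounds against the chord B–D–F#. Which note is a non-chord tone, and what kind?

The harmony at that moment is B minor triad (B, D, F#); C4 is not a chord tone.
It is approached by leap down from F#4 and left by step up to D4.
Leap in, step out — an appoggiatura.

C4 is an appoggiatura.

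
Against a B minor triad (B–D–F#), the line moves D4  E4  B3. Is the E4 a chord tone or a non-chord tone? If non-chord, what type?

Non-chord tone — an escape tone.

The harmony at that moment is B minor triad (B, D, F#); E4 is not a chord tone.
It is approached by step up from D4 and left by leap down to B3.
Step in, leap out — an escape tone.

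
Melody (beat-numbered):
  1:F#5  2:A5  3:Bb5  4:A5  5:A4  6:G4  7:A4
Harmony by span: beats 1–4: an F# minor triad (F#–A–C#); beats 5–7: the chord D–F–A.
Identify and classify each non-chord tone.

Bb5 (beat 3) — neighbor tone; G4 (beat 6) — neighbor tone.

The harmony at that moment is F# minor triad (F#, A, C#); Bb5 is not a chord tone.
It is approached by step up from A5 and left by step down to A5.
Step away and step back to the same note — a neighbor tone (upper neighbor).
The harmony at that moment is D minor triad (D, F, A); G4 is not a chord tone.
It is approached by step down from A4 and left by step up to A4.
Step away and step back to the same note — a neighbor tone (lower neighbor).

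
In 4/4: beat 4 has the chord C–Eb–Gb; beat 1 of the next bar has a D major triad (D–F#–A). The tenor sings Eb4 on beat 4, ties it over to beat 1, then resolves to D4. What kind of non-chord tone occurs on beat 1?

The harmony at that moment is D major triad (D, F#, A); Eb4 is not a chord tone.
It is held over (the same pitch as the preceding Eb4) and left by step down to D4.
Held over from the previous chord and resolving down by step — a suspension.

Suspension.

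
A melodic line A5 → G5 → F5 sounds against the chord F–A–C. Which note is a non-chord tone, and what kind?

The harmony at that moment is F major triad (F, A, C); G5 is not a chord tone.
It is approached by step down from A5 and left by step down to F5.
Step in, step out in the same direction — a passing tone.

G5 is a passing tone.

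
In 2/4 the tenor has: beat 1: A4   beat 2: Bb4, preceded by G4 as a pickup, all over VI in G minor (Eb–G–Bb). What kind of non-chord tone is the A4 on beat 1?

The harmony at that moment is Eb major triad (Eb, G, Bb); A4 is not a chord tone.
It is approached by step up from G4 and left by step up to Bb4.
Step in, step out in the same direction — a passing tone.

Passing tone.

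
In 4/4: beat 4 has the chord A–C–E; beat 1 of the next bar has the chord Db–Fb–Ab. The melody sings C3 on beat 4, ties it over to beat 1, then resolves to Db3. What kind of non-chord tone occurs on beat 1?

Retardation.

The harmony at that moment is Db minor triad (Db, Fb, Ab); C3 is not a chord tone.
It is held over (the same pitch as the preceding C3) and left by step up to Db3.
Held over from the previous chord and resolving up by step — a retardation.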